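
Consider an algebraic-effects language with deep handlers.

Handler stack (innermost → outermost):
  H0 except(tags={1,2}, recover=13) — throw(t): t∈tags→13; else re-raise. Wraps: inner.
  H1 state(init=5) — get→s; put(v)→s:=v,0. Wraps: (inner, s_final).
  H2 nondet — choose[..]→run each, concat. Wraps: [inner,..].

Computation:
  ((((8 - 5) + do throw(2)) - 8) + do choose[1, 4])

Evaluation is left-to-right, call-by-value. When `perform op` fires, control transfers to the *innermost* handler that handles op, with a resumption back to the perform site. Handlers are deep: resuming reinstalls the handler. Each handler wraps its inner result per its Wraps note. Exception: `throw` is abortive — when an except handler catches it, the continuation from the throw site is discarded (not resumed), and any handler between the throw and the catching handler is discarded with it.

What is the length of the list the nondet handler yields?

Working:
throw(2) @ H0 caught ⇒ 13
H1 returns (13, 5)
H2 returns [(13, 5)]
= [(13, 5)]

Answer: 1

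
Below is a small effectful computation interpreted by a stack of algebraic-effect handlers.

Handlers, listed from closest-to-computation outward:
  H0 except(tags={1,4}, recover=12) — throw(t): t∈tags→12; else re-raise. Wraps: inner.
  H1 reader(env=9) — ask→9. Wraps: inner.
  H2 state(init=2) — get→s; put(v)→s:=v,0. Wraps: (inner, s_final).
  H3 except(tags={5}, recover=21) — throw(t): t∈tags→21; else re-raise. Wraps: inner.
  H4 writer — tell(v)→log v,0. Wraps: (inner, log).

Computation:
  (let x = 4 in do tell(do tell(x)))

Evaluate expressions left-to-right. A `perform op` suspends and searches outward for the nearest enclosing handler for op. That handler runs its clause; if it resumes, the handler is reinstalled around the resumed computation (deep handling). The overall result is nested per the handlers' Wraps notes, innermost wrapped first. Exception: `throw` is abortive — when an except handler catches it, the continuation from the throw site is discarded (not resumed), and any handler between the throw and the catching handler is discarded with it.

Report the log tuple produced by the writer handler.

Answer: (4, 0)

Evaluation trace:
tell(4) @ H4 ⇒ log+=4
tell(0) @ H4 ⇒ log+=0
H0 returns 0
H1 returns 0
H2 returns (0, 2)
H3 returns (0, 2)
H4 returns ((0, 2), (4, 0))
= ((0, 2), (4, 0))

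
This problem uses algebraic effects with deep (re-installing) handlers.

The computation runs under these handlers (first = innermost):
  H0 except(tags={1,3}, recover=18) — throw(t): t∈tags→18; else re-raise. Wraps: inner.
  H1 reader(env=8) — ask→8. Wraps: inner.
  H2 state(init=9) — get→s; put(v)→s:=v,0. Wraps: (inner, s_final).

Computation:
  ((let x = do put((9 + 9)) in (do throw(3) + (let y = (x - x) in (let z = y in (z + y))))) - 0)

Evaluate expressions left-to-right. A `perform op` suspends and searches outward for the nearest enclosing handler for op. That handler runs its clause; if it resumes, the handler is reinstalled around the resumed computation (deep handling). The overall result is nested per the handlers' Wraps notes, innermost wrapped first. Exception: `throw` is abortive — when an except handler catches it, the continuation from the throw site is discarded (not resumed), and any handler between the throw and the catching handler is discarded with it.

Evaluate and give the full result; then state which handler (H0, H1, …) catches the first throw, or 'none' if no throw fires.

Answer: (18, 18) ; first throw caught by: H0

Working:
put(18) @ H2 ⇒ s:=18
throw(3) @ H0 caught ⇒ 18
H1 returns 18
H2 returns (18, 18)
= (18, 18)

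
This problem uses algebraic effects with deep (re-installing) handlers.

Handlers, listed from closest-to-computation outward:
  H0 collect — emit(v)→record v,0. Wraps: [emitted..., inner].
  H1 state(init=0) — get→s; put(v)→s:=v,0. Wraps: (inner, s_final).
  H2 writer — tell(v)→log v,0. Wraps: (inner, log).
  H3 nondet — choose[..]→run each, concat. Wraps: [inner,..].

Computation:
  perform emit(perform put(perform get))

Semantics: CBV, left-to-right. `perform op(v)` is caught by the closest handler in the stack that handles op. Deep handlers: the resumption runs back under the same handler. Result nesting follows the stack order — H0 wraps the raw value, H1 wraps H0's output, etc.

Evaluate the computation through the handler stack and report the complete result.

Answer: [(([0, 0], 0), ())]

Working:
get @ H1 ⇒ 0
put(0) @ H1 ⇒ s:=0
emit(0) @ H0 ⇒ out+=0
H0 returns [0, 0]
H1 returns ([0, 0], 0)
H2 returns (([0, 0], 0), ())
H3 returns [(([0, 0], 0), ())]
= [(([0, 0], 0), ())]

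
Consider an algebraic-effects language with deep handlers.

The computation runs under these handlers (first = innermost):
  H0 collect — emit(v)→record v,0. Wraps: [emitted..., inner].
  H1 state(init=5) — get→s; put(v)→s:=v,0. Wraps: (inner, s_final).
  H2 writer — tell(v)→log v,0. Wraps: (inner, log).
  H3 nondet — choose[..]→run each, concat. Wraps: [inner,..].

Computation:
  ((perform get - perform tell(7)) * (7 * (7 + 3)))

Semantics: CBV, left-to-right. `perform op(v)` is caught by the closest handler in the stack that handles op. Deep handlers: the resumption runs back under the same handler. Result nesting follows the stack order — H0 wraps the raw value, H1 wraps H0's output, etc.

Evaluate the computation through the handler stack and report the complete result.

Answer: [(([350], 5), (7))]

Step-by-step:
get @ H1 ⇒ 5
tell(7) @ H2 ⇒ log+=7
H0 returns [350]
H1 returns ([350], 5)
H2 returns (([350], 5), (7))
H3 returns [(([350], 5), (7))]
= [(([350], 5), (7))]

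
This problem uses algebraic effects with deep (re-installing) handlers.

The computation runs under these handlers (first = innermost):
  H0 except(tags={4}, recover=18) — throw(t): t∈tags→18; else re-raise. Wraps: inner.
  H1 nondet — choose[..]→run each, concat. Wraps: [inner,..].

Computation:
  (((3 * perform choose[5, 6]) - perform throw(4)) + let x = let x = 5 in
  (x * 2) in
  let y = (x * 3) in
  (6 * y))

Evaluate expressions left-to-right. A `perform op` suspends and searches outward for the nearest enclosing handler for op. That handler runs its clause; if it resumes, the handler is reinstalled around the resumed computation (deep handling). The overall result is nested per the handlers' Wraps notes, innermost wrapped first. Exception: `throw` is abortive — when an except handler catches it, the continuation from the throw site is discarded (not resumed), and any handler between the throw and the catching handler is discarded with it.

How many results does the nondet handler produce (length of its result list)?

Answer: 2

Step-by-step:
choose[5, 6] @ H1
  branch[0] choose=5:
    throw(4) @ H0 caught ⇒ 18
    H1 returns [18]
  branch[1] choose=6:
    throw(4) @ H0 caught ⇒ 18
    H1 returns [18]
= [18, 18]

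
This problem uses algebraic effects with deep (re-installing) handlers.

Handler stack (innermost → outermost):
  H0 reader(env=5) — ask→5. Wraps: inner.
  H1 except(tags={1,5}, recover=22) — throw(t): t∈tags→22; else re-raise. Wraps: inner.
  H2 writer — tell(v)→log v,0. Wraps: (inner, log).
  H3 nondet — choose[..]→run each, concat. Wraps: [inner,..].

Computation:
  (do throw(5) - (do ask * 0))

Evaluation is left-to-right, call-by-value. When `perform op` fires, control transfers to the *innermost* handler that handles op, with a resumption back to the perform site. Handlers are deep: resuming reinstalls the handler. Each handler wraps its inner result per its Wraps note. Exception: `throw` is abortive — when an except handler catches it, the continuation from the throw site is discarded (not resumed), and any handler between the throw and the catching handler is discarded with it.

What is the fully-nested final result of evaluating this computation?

Evaluation trace:
throw(5) @ H1 caught ⇒ 22
H2 returns (22, ())
H3 returns [(22, ())]
= [(22, ())]

Answer: [(22, ())]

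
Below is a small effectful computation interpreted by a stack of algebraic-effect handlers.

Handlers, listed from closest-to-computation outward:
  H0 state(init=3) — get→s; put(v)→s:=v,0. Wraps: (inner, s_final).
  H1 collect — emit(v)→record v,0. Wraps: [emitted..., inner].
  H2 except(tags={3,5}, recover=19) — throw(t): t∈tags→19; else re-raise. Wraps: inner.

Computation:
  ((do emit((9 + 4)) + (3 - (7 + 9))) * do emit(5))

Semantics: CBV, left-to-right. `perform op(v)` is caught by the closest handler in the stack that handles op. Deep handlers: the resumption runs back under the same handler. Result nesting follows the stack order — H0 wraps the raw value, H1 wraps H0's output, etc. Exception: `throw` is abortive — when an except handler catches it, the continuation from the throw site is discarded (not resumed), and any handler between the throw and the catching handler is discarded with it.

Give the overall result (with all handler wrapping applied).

Working:
emit(13) @ H1 ⇒ out+=13
emit(5) @ H1 ⇒ out+=5
H0 returns (0, 3)
H1 returns [13, 5, (0, 3)]
H2 returns [13, 5, (0, 3)]
= [13, 5, (0, 3)]

Answer: [13, 5, (0, 3)]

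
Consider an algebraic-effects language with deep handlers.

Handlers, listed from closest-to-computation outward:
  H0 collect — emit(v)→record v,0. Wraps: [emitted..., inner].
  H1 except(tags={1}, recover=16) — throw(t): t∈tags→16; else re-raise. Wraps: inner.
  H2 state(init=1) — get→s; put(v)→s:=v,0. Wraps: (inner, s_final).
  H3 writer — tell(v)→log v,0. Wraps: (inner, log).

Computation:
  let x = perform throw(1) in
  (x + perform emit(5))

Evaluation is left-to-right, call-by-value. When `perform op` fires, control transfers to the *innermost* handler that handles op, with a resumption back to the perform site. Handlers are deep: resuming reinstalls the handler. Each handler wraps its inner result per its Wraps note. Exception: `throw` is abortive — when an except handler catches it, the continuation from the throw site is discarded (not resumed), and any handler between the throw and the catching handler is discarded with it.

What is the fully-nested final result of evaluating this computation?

Answer: ((16, 1), ())

Step-by-step:
throw(1) @ H1 caught ⇒ 16
H2 returns (16, 1)
H3 returns ((16, 1), ())
= ((16, 1), ())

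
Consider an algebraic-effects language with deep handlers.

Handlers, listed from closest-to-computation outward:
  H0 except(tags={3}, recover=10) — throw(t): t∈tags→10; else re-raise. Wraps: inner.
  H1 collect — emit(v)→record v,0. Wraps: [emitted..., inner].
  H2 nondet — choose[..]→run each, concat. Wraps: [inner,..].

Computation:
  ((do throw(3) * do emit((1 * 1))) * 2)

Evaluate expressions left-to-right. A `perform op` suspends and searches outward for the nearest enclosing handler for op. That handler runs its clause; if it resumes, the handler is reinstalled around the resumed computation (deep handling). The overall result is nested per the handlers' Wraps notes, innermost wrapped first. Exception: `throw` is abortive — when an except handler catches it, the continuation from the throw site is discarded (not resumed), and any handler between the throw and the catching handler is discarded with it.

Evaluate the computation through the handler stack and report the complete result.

Evaluation trace:
throw(3) @ H0 caught ⇒ 10
H1 returns [10]
H2 returns [[10]]
= [[10]]

Answer: [[10]]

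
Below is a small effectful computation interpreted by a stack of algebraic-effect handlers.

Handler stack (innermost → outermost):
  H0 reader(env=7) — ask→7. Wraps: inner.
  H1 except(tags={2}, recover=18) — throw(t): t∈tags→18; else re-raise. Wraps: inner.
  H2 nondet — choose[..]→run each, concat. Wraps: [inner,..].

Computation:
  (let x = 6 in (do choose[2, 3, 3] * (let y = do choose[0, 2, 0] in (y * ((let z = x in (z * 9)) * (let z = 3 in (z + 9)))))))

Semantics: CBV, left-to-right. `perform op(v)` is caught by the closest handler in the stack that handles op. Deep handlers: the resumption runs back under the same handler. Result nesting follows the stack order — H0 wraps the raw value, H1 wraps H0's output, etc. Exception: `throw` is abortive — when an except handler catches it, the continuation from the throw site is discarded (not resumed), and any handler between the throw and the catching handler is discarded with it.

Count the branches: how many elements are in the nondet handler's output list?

Evaluation trace:
choose[2, 3, 3] @ H2
  branch[0] choose=2:
    choose[0, 2, 0] @ H2
      branch[0] choose=0:
        H0 returns 0
        H1 returns 0
        H2 returns [0]
      branch[1] choose=2:
        H0 returns 2592
        H1 returns 2592
        H2 returns [2592]
      branch[2] choose=0:
        H0 returns 0
        H1 returns 0
        H2 returns [0]
  branch[1] choose=3:
    choose[0, 2, 0] @ H2
      branch[0] choose=0:
        H0 returns 0
        H1 returns 0
        H2 returns [0]
      branch[1] choose=2:
        H0 returns 3888
        H1 returns 3888
        H2 returns [3888]
      branch[2] choose=0:
        H0 returns 0
        H1 returns 0
        H2 returns [0]
  branch[2] choose=3:
    choose[0, 2, 0] @ H2
      branch[0] choose=0:
        H0 returns 0
        H1 returns 0
        H2 returns [0]
      branch[1] choose=2:
        H0 returns 3888
        H1 returns 3888
        H2 returns [3888]
      branch[2] choose=0:
        H0 returns 0
        H1 returns 0
        H2 returns [0]
= [0, 2592, 0, 0, 3888, 0, 0, 3888, 0]

Answer: 9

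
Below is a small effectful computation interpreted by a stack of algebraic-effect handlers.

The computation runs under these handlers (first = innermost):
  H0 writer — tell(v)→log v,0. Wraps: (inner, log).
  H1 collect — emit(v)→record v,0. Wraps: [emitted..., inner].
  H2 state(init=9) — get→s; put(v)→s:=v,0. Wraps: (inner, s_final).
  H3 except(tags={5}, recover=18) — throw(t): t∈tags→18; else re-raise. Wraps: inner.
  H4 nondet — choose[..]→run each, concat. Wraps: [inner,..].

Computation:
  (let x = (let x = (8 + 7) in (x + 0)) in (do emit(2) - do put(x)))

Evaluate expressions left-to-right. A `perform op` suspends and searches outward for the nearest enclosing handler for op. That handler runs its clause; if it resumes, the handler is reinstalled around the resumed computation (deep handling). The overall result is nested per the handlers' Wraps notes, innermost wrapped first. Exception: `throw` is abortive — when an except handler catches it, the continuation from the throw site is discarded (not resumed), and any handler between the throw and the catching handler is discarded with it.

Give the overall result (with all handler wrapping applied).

Answer: [([2, (0, ())], 15)]

Working:
emit(2) @ H1 ⇒ out+=2
put(15) @ H2 ⇒ s:=15
H0 returns (0, ())
H1 returns [2, (0, ())]
H2 returns ([2, (0, ())], 15)
H3 returns ([2, (0, ())], 15)
H4 returns [([2, (0, ())], 15)]
= [([2, (0, ())], 15)]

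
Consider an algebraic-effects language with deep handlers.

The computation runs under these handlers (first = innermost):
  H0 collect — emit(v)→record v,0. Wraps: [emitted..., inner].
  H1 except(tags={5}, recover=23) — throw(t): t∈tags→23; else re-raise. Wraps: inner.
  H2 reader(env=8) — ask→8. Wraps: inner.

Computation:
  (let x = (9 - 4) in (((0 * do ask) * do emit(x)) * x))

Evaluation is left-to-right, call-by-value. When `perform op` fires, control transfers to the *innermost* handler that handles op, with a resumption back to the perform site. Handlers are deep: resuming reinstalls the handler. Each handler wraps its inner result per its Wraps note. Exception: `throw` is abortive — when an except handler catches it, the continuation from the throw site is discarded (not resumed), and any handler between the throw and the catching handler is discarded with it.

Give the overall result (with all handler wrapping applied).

Answer: [5, 0]

Working:
ask @ H2 ⇒ 8
emit(5) @ H0 ⇒ out+=5
H0 returns [5, 0]
H1 returns [5, 0]
H2 returns [5, 0]
= [5, 0]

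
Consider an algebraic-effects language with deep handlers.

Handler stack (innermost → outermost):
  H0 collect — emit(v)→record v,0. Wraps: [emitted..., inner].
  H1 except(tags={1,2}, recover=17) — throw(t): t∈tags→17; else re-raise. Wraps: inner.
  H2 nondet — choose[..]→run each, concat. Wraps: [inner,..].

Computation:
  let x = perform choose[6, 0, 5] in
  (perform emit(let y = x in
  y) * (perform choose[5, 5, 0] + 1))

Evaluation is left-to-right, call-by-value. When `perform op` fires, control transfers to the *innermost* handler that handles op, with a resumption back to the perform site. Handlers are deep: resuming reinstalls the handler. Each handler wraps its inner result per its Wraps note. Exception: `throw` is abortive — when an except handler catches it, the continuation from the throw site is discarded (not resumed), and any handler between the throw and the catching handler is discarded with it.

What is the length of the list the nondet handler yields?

Step-by-step:
choose[6, 0, 5] @ H2
  branch[0] choose=6:
    emit(6) @ H0 ⇒ out+=6
    choose[5, 5, 0] @ H2
      branch[0] choose=5:
        H0 returns [6, 0]
        H1 returns [6, 0]
        H2 returns [[6, 0]]
      branch[1] choose=5:
        H0 returns [6, 0]
        H1 returns [6, 0]
        H2 returns [[6, 0]]
      branch[2] choose=0:
        H0 returns [6, 0]
        H1 returns [6, 0]
        H2 returns [[6, 0]]
  branch[1] choose=0:
    emit(0) @ H0 ⇒ out+=0
    choose[5, 5, 0] @ H2
      branch[0] choose=5:
        H0 returns [0, 0]
        H1 returns [0, 0]
        H2 returns [[0, 0]]
      branch[1] choose=5:
        H0 returns [0, 0]
        H1 returns [0, 0]
        H2 returns [[0, 0]]
      branch[2] choose=0:
        H0 returns [0, 0]
        H1 returns [0, 0]
        H2 returns [[0, 0]]
  branch[2] choose=5:
    emit(5) @ H0 ⇒ out+=5
    choose[5, 5, 0] @ H2
      branch[0] choose=5:
        H0 returns [5, 0]
        H1 returns [5, 0]
        H2 returns [[5, 0]]
      branch[1] choose=5:
        H0 returns [5, 0]
        H1 returns [5, 0]
        H2 returns [[5, 0]]
      branch[2] choose=0:
        H0 returns [5, 0]
        H1 returns [5, 0]
        H2 returns [[5, 0]]
= [[6, 0], [6, 0], [6, 0], [0, 0], [0, 0], [0, 0], [5, 0], [5, 0], [5, 0]]

Answer: 9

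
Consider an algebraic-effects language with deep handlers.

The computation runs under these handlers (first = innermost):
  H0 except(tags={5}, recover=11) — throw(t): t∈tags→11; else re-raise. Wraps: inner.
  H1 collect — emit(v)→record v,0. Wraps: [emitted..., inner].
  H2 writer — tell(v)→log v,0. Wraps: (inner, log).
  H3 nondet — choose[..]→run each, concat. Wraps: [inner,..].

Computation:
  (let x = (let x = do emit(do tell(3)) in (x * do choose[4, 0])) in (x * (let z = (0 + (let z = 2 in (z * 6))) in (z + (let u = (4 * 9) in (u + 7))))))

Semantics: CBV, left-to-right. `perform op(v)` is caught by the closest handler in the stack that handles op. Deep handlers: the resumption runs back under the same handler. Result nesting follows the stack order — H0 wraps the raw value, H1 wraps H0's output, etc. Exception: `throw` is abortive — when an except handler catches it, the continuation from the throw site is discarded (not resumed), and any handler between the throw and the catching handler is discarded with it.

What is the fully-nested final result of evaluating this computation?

Step-by-step:
tell(3) @ H2 ⇒ log+=3
emit(0) @ H1 ⇒ out+=0
choose[4, 0] @ H3
  branch[0] choose=4:
    H0 returns 0
    H1 returns [0, 0]
    H2 returns ([0, 0], (3))
    H3 returns [([0, 0], (3))]
  branch[1] choose=0:
    H0 returns 0
    H1 returns [0, 0]
    H2 returns ([0, 0], (3))
    H3 returns [([0, 0], (3))]
= [([0, 0], (3)), ([0, 0], (3))]

Answer: [([0, 0], (3)), ([0, 0], (3))]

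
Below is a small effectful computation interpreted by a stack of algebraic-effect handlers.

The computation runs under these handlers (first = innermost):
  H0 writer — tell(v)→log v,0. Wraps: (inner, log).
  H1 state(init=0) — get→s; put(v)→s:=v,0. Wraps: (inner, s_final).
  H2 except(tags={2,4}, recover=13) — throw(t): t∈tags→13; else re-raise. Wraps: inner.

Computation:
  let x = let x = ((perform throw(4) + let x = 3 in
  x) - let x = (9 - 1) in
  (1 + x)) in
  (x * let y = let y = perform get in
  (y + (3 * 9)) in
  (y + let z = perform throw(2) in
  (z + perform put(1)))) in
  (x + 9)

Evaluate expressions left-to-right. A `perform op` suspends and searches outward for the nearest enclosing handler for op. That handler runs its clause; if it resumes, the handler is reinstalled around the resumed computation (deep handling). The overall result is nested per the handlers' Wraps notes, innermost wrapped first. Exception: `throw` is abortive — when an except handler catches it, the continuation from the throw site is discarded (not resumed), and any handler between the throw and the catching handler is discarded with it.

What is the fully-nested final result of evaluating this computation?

Answer: 13

Step-by-step:
throw(4) @ H2 caught ⇒ 13
= 13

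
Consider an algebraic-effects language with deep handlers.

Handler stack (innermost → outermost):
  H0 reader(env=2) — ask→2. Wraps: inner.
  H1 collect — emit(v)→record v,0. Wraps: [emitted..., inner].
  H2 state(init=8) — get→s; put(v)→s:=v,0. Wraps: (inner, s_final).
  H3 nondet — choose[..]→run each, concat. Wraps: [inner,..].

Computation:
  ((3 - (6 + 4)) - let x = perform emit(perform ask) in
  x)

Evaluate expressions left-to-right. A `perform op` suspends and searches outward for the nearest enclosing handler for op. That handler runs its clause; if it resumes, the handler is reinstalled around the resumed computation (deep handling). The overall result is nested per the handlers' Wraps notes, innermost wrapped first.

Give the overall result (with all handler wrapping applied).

Answer: [([2, -7], 8)]

Working:
ask @ H0 ⇒ 2
emit(2) @ H1 ⇒ out+=2
H0 returns -7
H1 returns [2, -7]
H2 returns ([2, -7], 8)
H3 returns [([2, -7], 8)]
= [([2, -7], 8)]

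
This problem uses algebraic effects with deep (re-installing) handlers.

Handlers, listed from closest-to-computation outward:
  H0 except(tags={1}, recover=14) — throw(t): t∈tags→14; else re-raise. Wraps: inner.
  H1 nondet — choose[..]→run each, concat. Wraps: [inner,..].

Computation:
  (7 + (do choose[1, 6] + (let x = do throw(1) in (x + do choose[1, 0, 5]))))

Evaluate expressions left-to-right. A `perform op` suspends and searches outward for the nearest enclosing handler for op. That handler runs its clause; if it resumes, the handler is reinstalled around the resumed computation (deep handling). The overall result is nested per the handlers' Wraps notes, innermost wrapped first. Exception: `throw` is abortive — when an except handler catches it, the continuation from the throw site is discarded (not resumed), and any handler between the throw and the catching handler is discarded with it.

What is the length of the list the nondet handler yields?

Evaluation trace:
choose[1, 6] @ H1
  branch[0] choose=1:
    throw(1) @ H0 caught ⇒ 14
    H1 returns [14]
  branch[1] choose=6:
    throw(1) @ H0 caught ⇒ 14
    H1 returns [14]
= [14, 14]

Answer: 2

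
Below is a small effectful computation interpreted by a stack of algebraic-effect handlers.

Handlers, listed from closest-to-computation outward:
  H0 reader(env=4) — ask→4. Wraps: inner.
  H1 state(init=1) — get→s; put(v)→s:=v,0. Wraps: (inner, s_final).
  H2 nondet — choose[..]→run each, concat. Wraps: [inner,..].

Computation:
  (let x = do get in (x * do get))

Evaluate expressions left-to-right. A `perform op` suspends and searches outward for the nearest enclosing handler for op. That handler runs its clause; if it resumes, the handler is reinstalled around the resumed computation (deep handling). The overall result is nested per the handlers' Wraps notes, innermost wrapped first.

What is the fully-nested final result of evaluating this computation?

Answer: [(1, 1)]

Evaluation trace:
get @ H1 ⇒ 1
get @ H1 ⇒ 1
H0 returns 1
H1 returns (1, 1)
H2 returns [(1, 1)]
= [(1, 1)]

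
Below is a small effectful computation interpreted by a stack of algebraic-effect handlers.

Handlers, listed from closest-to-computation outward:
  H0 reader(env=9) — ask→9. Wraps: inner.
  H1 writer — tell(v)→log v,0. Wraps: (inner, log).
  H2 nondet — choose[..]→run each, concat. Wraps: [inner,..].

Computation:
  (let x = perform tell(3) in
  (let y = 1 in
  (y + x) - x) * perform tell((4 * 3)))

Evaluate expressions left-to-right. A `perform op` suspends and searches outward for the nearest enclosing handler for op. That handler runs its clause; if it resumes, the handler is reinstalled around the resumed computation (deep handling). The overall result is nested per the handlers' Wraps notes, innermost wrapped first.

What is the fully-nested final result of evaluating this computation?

Answer: [(0, (3, 12))]

Working:
tell(3) @ H1 ⇒ log+=3
tell(12) @ H1 ⇒ log+=12
H0 returns 0
H1 returns (0, (3, 12))
H2 returns [(0, (3, 12))]
= [(0, (3, 12))]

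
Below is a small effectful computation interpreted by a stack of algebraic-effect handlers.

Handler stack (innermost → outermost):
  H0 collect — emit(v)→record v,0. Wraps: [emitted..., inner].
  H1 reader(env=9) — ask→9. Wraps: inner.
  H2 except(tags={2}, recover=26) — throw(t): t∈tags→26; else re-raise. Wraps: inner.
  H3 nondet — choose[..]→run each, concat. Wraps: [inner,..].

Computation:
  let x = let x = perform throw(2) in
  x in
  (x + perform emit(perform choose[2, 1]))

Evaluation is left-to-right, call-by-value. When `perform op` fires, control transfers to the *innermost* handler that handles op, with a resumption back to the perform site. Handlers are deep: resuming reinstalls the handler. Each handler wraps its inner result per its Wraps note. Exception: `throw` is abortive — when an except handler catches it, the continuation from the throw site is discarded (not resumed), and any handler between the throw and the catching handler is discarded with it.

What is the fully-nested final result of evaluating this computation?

Working:
throw(2) @ H2 caught ⇒ 26
H3 returns [26]
= [26]

Answer: [26]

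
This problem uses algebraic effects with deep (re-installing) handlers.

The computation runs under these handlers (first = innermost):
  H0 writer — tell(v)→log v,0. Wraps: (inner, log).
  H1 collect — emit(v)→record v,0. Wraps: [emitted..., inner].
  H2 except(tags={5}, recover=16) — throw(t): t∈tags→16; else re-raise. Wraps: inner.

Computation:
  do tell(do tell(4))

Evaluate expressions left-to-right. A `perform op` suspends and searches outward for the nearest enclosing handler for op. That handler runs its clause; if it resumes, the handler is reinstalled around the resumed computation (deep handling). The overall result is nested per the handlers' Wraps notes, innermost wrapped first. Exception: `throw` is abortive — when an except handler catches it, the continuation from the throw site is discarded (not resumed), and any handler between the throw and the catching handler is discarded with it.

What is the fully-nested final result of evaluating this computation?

Answer: [(0, (4, 0))]

Evaluation trace:
tell(4) @ H0 ⇒ log+=4
tell(0) @ H0 ⇒ log+=0
H0 returns (0, (4, 0))
H1 returns [(0, (4, 0))]
H2 returns [(0, (4, 0))]
= [(0, (4, 0))]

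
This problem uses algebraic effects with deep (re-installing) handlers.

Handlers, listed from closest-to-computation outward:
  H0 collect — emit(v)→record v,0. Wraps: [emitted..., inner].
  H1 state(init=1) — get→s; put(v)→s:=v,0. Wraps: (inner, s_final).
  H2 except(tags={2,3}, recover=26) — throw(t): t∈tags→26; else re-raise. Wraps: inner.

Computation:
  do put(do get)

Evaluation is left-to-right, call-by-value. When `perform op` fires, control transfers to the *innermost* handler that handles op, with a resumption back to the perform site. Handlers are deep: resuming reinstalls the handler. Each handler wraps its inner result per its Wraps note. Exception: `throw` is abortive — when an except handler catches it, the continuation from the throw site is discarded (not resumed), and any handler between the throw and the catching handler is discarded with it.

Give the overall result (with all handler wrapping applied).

Answer: ([0], 1)

Working:
get @ H1 ⇒ 1
put(1) @ H1 ⇒ s:=1
H0 returns [0]
H1 returns ([0], 1)
H2 returns ([0], 1)
= ([0], 1)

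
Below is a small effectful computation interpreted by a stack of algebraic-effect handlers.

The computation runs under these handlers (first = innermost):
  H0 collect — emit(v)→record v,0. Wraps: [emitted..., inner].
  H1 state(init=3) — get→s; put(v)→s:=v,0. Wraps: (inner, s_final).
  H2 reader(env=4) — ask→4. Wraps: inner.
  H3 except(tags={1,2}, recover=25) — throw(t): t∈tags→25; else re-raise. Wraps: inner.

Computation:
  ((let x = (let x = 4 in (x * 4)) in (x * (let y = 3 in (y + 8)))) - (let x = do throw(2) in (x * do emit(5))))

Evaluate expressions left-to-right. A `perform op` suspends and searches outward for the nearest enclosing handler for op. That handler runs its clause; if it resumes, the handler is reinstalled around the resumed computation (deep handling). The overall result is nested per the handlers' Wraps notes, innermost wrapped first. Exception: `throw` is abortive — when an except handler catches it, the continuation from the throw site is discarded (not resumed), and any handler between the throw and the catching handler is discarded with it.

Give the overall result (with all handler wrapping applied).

Answer: 25

Step-by-step:
throw(2) @ H3 caught ⇒ 25
= 25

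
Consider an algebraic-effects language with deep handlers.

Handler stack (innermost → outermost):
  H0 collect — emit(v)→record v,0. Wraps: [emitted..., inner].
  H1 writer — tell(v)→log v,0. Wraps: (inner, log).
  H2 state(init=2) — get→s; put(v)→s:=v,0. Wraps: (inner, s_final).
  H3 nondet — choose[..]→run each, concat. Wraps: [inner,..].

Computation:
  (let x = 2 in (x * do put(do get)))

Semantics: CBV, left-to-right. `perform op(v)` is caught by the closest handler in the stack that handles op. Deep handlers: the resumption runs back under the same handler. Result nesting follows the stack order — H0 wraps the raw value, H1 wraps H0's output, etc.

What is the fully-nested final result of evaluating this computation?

Step-by-step:
get @ H2 ⇒ 2
put(2) @ H2 ⇒ s:=2
H0 returns [0]
H1 returns ([0], ())
H2 returns (([0], ()), 2)
H3 returns [(([0], ()), 2)]
= [(([0], ()), 2)]

Answer: [(([0], ()), 2)]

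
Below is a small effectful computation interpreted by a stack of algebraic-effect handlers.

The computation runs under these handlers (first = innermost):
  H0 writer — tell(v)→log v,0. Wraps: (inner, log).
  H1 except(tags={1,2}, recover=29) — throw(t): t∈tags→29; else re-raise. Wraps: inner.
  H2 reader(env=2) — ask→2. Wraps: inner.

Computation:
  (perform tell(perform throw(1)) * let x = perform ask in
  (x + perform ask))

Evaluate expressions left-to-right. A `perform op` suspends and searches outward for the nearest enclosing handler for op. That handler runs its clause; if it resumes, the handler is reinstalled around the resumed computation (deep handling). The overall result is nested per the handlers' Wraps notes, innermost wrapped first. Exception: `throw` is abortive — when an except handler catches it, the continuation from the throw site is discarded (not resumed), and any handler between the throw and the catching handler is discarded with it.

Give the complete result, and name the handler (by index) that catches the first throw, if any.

Answer: 29 ; first throw caught by: H1

Step-by-step:
throw(1) @ H1 caught ⇒ 29
H2 returns 29
= 29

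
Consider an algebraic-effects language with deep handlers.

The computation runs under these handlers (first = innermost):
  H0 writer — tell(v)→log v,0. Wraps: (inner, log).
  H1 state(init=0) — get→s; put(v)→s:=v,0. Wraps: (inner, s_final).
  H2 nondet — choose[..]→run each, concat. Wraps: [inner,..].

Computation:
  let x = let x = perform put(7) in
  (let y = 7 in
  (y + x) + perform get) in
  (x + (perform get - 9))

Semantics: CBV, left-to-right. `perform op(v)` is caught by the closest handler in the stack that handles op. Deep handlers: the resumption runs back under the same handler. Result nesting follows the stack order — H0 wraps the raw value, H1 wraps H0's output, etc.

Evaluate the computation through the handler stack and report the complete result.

Answer: [((12, ()), 7)]

Working:
put(7) @ H1 ⇒ s:=7
get @ H1 ⇒ 7
get @ H1 ⇒ 7
H0 returns (12, ())
H1 returns ((12, ()), 7)
H2 returns [((12, ()), 7)]
= [((12, ()), 7)]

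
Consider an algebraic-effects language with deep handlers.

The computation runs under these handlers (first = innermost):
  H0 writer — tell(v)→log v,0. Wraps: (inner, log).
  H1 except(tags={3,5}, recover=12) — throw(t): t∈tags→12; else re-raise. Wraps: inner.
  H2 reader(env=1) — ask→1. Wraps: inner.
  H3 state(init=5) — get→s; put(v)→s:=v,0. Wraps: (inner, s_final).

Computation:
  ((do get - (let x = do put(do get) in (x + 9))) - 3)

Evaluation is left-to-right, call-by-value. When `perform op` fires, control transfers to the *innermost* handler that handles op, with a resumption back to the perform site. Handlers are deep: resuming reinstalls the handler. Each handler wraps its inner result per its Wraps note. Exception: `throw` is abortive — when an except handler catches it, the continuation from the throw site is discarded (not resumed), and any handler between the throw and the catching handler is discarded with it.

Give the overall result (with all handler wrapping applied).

Answer: ((-7, ()), 5)

Step-by-step:
get @ H3 ⇒ 5
get @ H3 ⇒ 5
put(5) @ H3 ⇒ s:=5
H0 returns (-7, ())
H1 returns (-7, ())
H2 returns (-7, ())
H3 returns ((-7, ()), 5)
= ((-7, ()), 5)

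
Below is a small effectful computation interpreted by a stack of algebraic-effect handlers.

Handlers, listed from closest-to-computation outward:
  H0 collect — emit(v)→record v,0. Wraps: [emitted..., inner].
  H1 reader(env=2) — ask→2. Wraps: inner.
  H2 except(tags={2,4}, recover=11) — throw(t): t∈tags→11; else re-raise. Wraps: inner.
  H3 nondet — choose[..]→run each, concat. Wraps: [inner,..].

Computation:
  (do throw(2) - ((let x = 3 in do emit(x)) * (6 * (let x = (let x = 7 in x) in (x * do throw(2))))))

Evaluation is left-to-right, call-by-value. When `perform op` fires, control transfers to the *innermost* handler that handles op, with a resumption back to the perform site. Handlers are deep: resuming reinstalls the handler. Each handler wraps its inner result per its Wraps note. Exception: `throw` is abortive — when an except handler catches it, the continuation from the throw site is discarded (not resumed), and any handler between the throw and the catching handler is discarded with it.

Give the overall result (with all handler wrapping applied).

Step-by-step:
throw(2) @ H2 caught ⇒ 11
H3 returns [11]
= [11]

Answer: [11]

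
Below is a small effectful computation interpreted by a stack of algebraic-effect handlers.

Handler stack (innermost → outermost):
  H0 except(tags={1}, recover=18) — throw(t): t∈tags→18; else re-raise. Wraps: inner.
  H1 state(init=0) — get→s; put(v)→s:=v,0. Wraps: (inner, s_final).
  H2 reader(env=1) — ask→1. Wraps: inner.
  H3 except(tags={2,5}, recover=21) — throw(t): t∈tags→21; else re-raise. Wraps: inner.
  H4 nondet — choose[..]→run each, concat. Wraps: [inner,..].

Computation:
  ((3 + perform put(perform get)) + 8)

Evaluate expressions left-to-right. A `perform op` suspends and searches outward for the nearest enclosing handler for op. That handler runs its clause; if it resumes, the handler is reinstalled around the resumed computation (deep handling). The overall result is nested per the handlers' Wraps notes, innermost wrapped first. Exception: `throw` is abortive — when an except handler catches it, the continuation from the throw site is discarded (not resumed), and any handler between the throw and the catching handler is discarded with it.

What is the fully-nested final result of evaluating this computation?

Step-by-step:
get @ H1 ⇒ 0
put(0) @ H1 ⇒ s:=0
H0 returns 11
H1 returns (11, 0)
H2 returns (11, 0)
H3 returns (11, 0)
H4 returns [(11, 0)]
= [(11, 0)]

Answer: [(11, 0)]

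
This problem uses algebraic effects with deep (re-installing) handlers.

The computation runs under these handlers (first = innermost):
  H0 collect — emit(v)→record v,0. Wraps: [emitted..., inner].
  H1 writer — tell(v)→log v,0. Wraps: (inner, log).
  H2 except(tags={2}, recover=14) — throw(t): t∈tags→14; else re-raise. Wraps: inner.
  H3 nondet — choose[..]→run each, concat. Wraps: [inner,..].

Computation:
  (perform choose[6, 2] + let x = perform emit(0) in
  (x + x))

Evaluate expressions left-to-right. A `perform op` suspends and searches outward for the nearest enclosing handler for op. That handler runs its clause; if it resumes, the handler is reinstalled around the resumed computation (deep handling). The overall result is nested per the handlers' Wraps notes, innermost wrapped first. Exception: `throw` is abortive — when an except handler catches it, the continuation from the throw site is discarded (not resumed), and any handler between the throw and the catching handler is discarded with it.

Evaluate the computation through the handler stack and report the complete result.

Answer: [([0, 6], ()), ([0, 2], ())]

Evaluation trace:
choose[6, 2] @ H3
  branch[0] choose=6:
    emit(0) @ H0 ⇒ out+=0
    H0 returns [0, 6]
    H1 returns ([0, 6], ())
    H2 returns ([0, 6], ())
    H3 returns [([0, 6], ())]
  branch[1] choose=2:
    emit(0) @ H0 ⇒ out+=0
    H0 returns [0, 2]
    H1 returns ([0, 2], ())
    H2 returns ([0, 2], ())
    H3 returns [([0, 2], ())]
= [([0, 6], ()), ([0, 2], ())]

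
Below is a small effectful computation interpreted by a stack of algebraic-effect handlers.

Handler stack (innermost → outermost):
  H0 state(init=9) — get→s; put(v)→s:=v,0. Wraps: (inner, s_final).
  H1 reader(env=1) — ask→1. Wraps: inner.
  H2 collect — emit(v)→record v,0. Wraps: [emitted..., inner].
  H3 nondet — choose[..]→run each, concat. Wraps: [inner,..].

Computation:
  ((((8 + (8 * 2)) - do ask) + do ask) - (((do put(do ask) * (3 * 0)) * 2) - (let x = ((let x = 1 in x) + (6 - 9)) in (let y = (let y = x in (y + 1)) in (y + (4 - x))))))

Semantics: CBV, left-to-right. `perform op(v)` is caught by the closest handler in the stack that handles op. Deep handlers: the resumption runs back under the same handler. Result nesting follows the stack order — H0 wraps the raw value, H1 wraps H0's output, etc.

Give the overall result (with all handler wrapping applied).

Answer: [[(29, 1)]]

Evaluation trace:
ask @ H1 ⇒ 1
ask @ H1 ⇒ 1
ask @ H1 ⇒ 1
put(1) @ H0 ⇒ s:=1
H0 returns (29, 1)
H1 returns (29, 1)
H2 returns [(29, 1)]
H3 returns [[(29, 1)]]
= [[(29, 1)]]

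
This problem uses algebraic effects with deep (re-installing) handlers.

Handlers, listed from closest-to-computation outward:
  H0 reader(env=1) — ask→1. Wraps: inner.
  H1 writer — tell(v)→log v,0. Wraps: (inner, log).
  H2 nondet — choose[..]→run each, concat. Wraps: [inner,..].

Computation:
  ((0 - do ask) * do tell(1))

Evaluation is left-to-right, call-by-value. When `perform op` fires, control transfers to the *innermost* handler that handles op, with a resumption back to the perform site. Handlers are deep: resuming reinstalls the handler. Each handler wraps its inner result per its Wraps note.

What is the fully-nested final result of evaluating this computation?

Working:
ask @ H0 ⇒ 1
tell(1) @ H1 ⇒ log+=1
H0 returns 0
H1 returns (0, (1))
H2 returns [(0, (1))]
= [(0, (1))]

Answer: [(0, (1))]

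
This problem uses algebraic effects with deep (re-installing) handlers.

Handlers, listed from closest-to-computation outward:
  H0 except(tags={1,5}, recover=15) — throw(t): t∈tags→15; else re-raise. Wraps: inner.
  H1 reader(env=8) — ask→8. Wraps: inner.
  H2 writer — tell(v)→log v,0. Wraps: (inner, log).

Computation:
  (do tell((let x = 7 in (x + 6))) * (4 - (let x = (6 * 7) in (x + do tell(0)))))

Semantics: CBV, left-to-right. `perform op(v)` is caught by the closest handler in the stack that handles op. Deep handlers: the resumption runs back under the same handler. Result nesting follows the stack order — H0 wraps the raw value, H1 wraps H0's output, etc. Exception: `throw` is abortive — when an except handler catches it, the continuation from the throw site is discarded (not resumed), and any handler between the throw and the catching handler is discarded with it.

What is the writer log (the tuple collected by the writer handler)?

Answer: (13, 0)

Step-by-step:
tell(13) @ H2 ⇒ log+=13
tell(0) @ H2 ⇒ log+=0
H0 returns 0
H1 returns 0
H2 returns (0, (13, 0))
= (0, (13, 0))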